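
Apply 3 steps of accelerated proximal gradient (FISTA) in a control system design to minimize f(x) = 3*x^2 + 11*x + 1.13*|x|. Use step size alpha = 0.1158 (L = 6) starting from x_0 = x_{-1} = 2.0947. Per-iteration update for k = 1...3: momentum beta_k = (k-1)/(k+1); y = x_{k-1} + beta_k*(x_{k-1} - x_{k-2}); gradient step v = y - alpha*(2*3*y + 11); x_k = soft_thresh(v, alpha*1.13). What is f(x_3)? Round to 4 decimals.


FISTA on f(x) = 3*x^2 + 11*x + 1.13*|x|
L = 6, alpha = 0.1158
Iteration 1: beta = 0.0, y = 2.0947 + 0.0*(2.0947 - 2.0947) = 2.0947
  grad(y) = 23.5682, v = y - alpha*grad = -0.6345
  prox(v) = soft_thresh(-0.6345, 0.1309) = -0.5036
Iteration 2: beta = 0.3333, y = -0.5036 + 0.3333*(-0.5036 - 2.0947) = -1.3698
  grad(y) = 2.7815, v = y - alpha*grad = -1.6919
  prox(v) = soft_thresh(-1.6919, 0.1309) = -1.561
Iteration 3: beta = 0.5, y = -1.561 + 0.5*(-1.561 + 0.5036) = -2.0897
  grad(y) = -1.538, v = y - alpha*grad = -1.9116
  prox(v) = soft_thresh(-1.9116, 0.1309) = -1.7807
f(x_3) = 3*(-1.7807)^2 + 11*(-1.7807) + 1.13*|-1.7807| = -8.0628


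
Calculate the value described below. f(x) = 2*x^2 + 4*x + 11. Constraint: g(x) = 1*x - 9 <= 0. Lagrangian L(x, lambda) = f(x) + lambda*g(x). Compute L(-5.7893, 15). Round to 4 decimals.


Step 1: Evaluate f(x).
f(-5.7893) = 2*(-5.7893)^2 + 4*(-5.7893) + 11 = 54.8748
Step 2: Evaluate g(x).
g(-5.7893) = 1*-5.7893 - 9 = -14.7893
Step 3: Compute Lagrangian.
L = 54.8748 + 15*-14.7893 = -166.9647


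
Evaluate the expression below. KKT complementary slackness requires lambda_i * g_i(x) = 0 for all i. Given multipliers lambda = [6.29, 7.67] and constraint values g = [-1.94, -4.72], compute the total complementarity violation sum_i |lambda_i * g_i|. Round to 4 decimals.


KKT complementary slackness check:
lambda_1 * g_1 = 6.29 * -1.94 = -12.2026
lambda_2 * g_2 = 7.67 * -4.72 = -36.2024
Total violation = 12.2026 + 36.2024 = 48.405


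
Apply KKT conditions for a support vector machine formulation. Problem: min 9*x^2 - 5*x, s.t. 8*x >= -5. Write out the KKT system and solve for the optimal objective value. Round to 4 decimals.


Step 1: Try lambda = 0 (constraint inactive).
Stationarity: 2*9*x - 5 = 0
x* = 5/(2*9) = 5/18 = 0.2778 (rounded; the exact value 5/18 is used below)
Check constraint: 8*0.2778 = 2.2224 >= -5 -- satisfied.
Step 2: Compute optimal value.
f(x*) = 9*(5/18)^2 - 5*(5/18) = -0.6944


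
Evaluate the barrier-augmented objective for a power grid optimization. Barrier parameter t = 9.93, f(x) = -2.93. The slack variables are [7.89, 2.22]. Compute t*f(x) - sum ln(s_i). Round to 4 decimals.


Step 1: Compute log-barrier.
ln values: [2.0656, 0.7975]
phi = -(2.0656 + 0.7975) = -2.8631
Step 2: Compute augmented objective.
t*f(x) = 9.93*-2.93 = -29.0949
Total = -29.0949 - 2.8631 = -31.958


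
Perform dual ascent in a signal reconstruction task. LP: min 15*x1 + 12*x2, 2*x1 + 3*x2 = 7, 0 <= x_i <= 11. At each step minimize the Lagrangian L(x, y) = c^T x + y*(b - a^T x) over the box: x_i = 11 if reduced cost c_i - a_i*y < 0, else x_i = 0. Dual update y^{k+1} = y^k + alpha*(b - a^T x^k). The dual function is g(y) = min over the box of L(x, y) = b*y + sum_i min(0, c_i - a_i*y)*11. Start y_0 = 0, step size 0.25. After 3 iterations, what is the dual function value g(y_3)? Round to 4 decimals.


Dual ascent for LP: min 15*x1 + 12*x2, 2*x1 + 3*x2 = 7, 0 <= x_i <= 11
Step 1: y^k = 0.0, reduced costs: (15.0, 12.0)
  x^k = (0.0, 0.0), subgradient = b - a^T x = 7.0
  y^{k+1} = 0.0 + 0.25*7.0 = 1.75
Step 2: y^k = 1.75, reduced costs: (11.5, 6.75)
  x^k = (0.0, 0.0), subgradient = b - a^T x = 7.0
  y^{k+1} = 1.75 + 0.25*7.0 = 3.5
Step 3: y^k = 3.5, reduced costs: (8.0, 1.5)
  x^k = (0.0, 0.0), subgradient = b - a^T x = 7.0
  y^{k+1} = 3.5 + 0.25*7.0 = 5.25
Dual objective at y_3 = 5.25: reduced costs (4.5, -3.75), box minimizer x = (0.0, 11.0)
g(y_3) = b*y + (c1 - a1*y)*x1 + (c2 - a2*y)*x2 = 7*5.25 + 4.5*0.0 + (-3.75)*11.0 = 36.75 + 0.0 - 41.25 = -4.5


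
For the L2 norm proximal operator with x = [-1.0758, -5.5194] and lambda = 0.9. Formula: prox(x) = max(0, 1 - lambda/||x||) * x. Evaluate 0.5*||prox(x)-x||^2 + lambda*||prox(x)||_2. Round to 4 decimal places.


Step 1: Compute ||x||.
||x|| = 5.6233
Step 2: Compute scaling factor.
scale = max(0, 1 - 0.9/5.6233) = 0.84
Step 3: prox(x) = [-0.9036, -4.636]
||prox(x)|| = 4.7233
Step 4: Proximal objective.
0.5*||prox-x||^2 = 0.405
lambda*||prox|| = 4.251
Total = 4.6559


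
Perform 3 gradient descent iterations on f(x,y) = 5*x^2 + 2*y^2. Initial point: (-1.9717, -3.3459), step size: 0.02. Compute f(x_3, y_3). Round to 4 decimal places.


Gradient descent on f(x,y) = 5*x^2 + 2*y^2.
Starting point: (-1.9717, -3.3459), alpha = 0.02
Step 1: grad_x = 2*5*-1.9717 = -19.717, grad_y = 2*2*-3.3459 = -13.3836
  x_1 = -1.9717 - 0.02*-19.717 = -1.5774
  y_1 = -3.3459 - 0.02*-13.3836 = -3.0782
Step 2: grad_x = 2*5*-1.5774 = -15.7736, grad_y = 2*2*-3.0782 = -12.3129
  x_2 = -1.5774 - 0.02*-15.7736 = -1.2619
  y_2 = -3.0782 - 0.02*-12.3129 = -2.832
Step 3: grad_x = 2*5*-1.2619 = -12.6189, grad_y = 2*2*-2.832 = -11.3279
  x_3 = -1.2619 - 0.02*-12.6189 = -1.0095
  y_3 = -2.832 - 0.02*-11.3279 = -2.6054
f(-1.0095, -2.6054) = 5*(-1.0095)^2 + 2*(-2.6054)^2 = 18.6719


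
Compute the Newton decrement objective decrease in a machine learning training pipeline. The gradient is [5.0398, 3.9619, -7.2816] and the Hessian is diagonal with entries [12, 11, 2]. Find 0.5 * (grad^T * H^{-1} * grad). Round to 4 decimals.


Step 1: H is diagonal, so H^(-1) * g = [0.42, 0.3602, -3.6408].
Step 2: g^T H^(-1) g = sum_i g_i^2 / H_ii
  = (5.0398)^2/12 + (3.9619)^2/11 + (-7.2816)^2/2
  = 2.1166 + 1.427 + 26.5108 = 30.0544
Step 3: Objective decrease = 0.5 * g^T H^(-1) g = 15.0272


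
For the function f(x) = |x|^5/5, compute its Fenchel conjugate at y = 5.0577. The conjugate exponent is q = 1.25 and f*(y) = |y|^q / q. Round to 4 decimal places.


The conjugate exponent q satisfies 1/p + 1/q = 1.
p = 5, so q = 5/(5 - 1) = 1.25
|y|^q = 5.0577^1.25 = 7.5848
f*(5.0577) = 7.5848 / 1.25 = 6.0678


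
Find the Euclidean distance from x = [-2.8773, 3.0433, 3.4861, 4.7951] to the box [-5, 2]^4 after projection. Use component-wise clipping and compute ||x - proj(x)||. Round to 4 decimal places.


Project each component onto [-5, 2].
clip(-2.8773) = -2.8773, clip(3.0433) = 2.0, clip(3.4861) = 2.0, clip(4.7951) = 2.0
Projection = [-2.8773, 2.0, 2.0, 2.0]
Squared diffs: [0.0, 1.0885, 2.2085, 7.8126]
Distance = sqrt(11.1096) = 3.3331


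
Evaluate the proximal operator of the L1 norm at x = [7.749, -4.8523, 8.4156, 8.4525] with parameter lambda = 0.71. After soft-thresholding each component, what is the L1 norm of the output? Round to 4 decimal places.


Soft-thresholding with lambda = 0.71:
prox(7.749) = sign(7.749)*max(|7.749| - 0.71, 0) = 7.039
prox(-4.8523) = sign(-4.8523)*max(|-4.8523| - 0.71, 0) = -4.1423
prox(8.4156) = sign(8.4156)*max(|8.4156| - 0.71, 0) = 7.7056
prox(8.4525) = sign(8.4525)*max(|8.4525| - 0.71, 0) = 7.7425
prox(x) = [7.039, -4.1423, 7.7056, 7.7425]
||prox(x)||_1 = 7.039 + 4.1423 + 7.7056 + 7.7425 = 26.6294


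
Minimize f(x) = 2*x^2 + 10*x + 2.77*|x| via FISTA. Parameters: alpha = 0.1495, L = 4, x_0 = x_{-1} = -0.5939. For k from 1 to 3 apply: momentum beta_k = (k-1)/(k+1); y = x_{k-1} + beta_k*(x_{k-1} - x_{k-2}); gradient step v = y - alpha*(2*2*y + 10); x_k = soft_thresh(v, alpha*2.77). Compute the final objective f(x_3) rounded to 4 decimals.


FISTA on f(x) = 2*x^2 + 10*x + 2.77*|x|
L = 4, alpha = 0.1495
Iteration 1: beta = 0.0, y = -0.5939 + 0.0*(-0.5939 + 0.5939) = -0.5939
  grad(y) = 7.6244, v = y - alpha*grad = -1.7337
  prox(v) = soft_thresh(-1.7337, 0.4141) = -1.3196
Iteration 2: beta = 0.3333, y = -1.3196 + 0.3333*(-1.3196 + 0.5939) = -1.5615
  grad(y) = 3.7538, v = y - alpha*grad = -2.1227
  prox(v) = soft_thresh(-2.1227, 0.4141) = -1.7086
Iteration 3: beta = 0.5, y = -1.7086 + 0.5*(-1.7086 + 1.3196) = -1.9031
  grad(y) = 2.3875, v = y - alpha*grad = -2.2601
  prox(v) = soft_thresh(-2.2601, 0.4141) = -1.8459
f(x_3) = 2*(-1.8459)^2 + 10*(-1.8459) + 2.77*|-1.8459| = -6.5312


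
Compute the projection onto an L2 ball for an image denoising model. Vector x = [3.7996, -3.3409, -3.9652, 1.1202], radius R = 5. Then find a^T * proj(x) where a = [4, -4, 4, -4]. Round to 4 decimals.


Step 1: Compute ||x|| (intermediates to 6 decimals).
||x|| = sqrt(3.7996^2 + (-3.3409)^2 + (-3.9652)^2 + 1.1202^2) = 6.525047
Step 2: Project.
Since ||x|| > R, scale = R/||x|| = 5/6.525047 = 0.766278, proj(x) = scale * x
proj(x) = [2.91155, -2.560058, -3.038446, 0.858385]
Step 3: Dot product.
a^T * proj(x) = 4*2.91155 - 4*(-2.560058) + 4*(-3.038446) - 4*0.858385 = 6.2991


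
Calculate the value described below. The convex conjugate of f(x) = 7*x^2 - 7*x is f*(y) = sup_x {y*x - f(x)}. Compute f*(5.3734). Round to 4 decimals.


f*(y) = sup_x {y*x - a*x^2 - b*x} = sup_x {(y-b)*x - a*x^2}
FOC: (y - b) - 2a*x = 0 => x* = (y - b)/(2a)
x* = (5.3734 + 7)/(2*7) = 0.8838
f*(5.3734) = (y-b)^2/(4a) = (5.3734 + 7)^2/(4*7)
= 153.101/28 = 5.4679


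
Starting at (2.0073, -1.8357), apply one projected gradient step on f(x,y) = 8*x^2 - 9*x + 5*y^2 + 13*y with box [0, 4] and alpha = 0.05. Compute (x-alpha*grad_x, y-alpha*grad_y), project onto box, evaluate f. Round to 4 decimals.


Step 1: Compute gradient at (2.0073, -1.8357).
grad_x = 2*8*2.0073 - 9 = 23.1168
grad_y = 2*5*-1.8357 + 13 = -5.357
Step 2: Gradient step.
x_raw = 2.0073 - 0.05*23.1168 = 0.8515
y_raw = -1.8357 - 0.05*-5.357 = -1.5679
Step 3: Project onto [0, 4].
x_proj = clip(0.8515) = 0.8515
y_proj = clip(-1.5679) = 0.0
Step 4: Evaluate f.
f(0.8515, 0.0) = -1.8633


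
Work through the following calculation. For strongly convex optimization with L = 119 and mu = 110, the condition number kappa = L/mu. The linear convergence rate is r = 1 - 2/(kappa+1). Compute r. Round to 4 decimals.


Step 1: Compute the condition number.
kappa = L/mu = 119/110 = 1.0818
Step 2: Compute the convergence rate.
r = 1 - 2/(kappa + 1) = 1 - 2*mu/(L + mu) = (L - mu)/(L + mu) = 9/229 = 0.0393


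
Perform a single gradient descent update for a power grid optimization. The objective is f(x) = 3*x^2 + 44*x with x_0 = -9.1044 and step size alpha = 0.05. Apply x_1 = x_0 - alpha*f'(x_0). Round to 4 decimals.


We compute the gradient at x_0 and apply the update.
f'(x) = 6*x + 44
f'(-9.1044) = 6*-9.1044 + 44 = -10.6264
x_1 = -9.1044 - 0.05*-10.6264 = -8.5731


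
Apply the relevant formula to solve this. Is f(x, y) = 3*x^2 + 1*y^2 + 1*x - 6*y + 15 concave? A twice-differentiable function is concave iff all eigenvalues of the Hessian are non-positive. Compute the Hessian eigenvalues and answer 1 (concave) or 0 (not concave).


The Hessian of f(x,y) = 3*x^2 + 1*y^2 + 1*x - 6*y + 15 is:
H = [[6, 0], [0, 2]]
Trace = 6 + 2 = 8
Determinant = 6*2 - (0)^2 = 12
Discriminant = (8)^2 - 4*12 = 16.0
Eigenvalues: lambda_1 = 2.0, lambda_2 = 6.0
The function is not concave.

0


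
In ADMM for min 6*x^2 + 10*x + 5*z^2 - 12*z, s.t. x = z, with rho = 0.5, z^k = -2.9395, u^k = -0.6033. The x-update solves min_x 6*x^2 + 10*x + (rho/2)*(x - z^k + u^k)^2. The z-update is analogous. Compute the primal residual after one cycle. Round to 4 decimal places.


ADMM iteration with rho = 0.5, z^k = -2.9395, u^k = -0.6033
Step 1: x-update.
Minimize 6*x^2 + 10*x + (0.5/2)*(x + 2.9395 - 0.6033)^2
FOC: (2*6 + 0.5)*x = -10 + 0.5*(-2.9395 + 0.6033)
x^{k+1} = -0.8934
Step 2: z-update.
Minimize 5*z^2 - 12*z + (0.5/2)*(-0.8934 - z - 0.6033)^2
FOC: (2*5 + 0.5)*z = 12 + 0.5*(-0.8934 - 0.6033)
z^{k+1} = 1.0716
Step 3: u-update.
u^{k+1} = -0.6033 - 0.8934 - 1.0716 = -2.5683
Step 4: Primal residual = |-0.8934 - 1.0716| = 1.965


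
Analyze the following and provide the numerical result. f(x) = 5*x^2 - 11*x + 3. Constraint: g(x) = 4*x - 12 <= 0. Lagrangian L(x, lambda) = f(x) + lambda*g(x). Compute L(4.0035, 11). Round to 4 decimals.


Step 1: Evaluate f(x).
f(4.0035) = 5*4.0035^2 - 11*4.0035 + 3 = 39.1016
Step 2: Evaluate g(x).
g(4.0035) = 4*4.0035 - 12 = 4.014
Step 3: Compute Lagrangian.
L = 39.1016 + 11*4.014 = 83.2556


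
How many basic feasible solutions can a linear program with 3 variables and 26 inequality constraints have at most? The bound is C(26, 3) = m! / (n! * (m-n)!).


Each vertex corresponds to some choice of n active constraints out of m, so the number of vertices is at most C(m, n) = m! / (n!(m-n)!).
m = 26, n = 3
Numerator: 26 * 25 * 24
Denominator: 3! = 6
C(26, 3) = 2600


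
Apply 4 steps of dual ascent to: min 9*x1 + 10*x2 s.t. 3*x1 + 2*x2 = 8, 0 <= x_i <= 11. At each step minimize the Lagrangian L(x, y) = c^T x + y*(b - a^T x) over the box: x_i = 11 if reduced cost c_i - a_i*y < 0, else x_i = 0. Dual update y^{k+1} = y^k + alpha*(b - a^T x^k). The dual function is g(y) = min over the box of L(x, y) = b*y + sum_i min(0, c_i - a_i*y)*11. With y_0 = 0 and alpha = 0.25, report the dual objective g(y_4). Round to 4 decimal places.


Dual ascent for LP: min 9*x1 + 10*x2, 3*x1 + 2*x2 = 8, 0 <= x_i <= 11
Step 1: y^k = 0.0, reduced costs: (9.0, 10.0)
  x^k = (0.0, 0.0), subgradient = b - a^T x = 8.0
  y^{k+1} = 0.0 + 0.25*8.0 = 2.0
Step 2: y^k = 2.0, reduced costs: (3.0, 6.0)
  x^k = (0.0, 0.0), subgradient = b - a^T x = 8.0
  y^{k+1} = 2.0 + 0.25*8.0 = 4.0
Step 3: y^k = 4.0, reduced costs: (-3.0, 2.0)
  x^k = (11.0, 0.0), subgradient = b - a^T x = -25.0
  y^{k+1} = 4.0 + 0.25*-25.0 = -2.25
Step 4: y^k = -2.25, reduced costs: (15.75, 14.5)
  x^k = (0.0, 0.0), subgradient = b - a^T x = 8.0
  y^{k+1} = -2.25 + 0.25*8.0 = -0.25
Dual objective at y_4 = -0.25: reduced costs (9.75, 10.5), box minimizer x = (0.0, 0.0)
g(y_4) = b*y + (c1 - a1*y)*x1 + (c2 - a2*y)*x2 = 8*(-0.25) + 9.75*0.0 + 10.5*0.0 = -2.0 + 0.0 + 0.0 = -2.0


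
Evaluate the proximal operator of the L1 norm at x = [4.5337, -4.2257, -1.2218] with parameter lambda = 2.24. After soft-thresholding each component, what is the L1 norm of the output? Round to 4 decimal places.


Soft-thresholding with lambda = 2.24:
prox(4.5337) = sign(4.5337)*max(|4.5337| - 2.24, 0) = 2.2937
prox(-4.2257) = sign(-4.2257)*max(|-4.2257| - 2.24, 0) = -1.9857
prox(-1.2218) = sign(-1.2218)*max(|-1.2218| - 2.24, 0) = 0.0
prox(x) = [2.2937, -1.9857, 0.0]
||prox(x)||_1 = 2.2937 + 1.9857 + 0.0 = 4.2794


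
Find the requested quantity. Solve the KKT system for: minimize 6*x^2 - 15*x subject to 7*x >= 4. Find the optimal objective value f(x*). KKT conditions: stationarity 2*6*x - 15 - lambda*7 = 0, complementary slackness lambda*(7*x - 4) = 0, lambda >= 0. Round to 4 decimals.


Step 1: Try lambda = 0 (constraint inactive).
Stationarity: 2*6*x - 15 = 0
x* = 15/(2*6) = 1.25
Check constraint: 7*1.25 = 8.75 >= 4 -- satisfied.
Step 2: Compute optimal value.
f(x*) = 6*1.25^2 - 15*1.25 = -9.375


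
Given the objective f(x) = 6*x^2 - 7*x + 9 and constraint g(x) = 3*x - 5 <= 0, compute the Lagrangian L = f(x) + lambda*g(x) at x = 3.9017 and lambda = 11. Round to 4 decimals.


Step 1: Evaluate f(x).
f(3.9017) = 6*3.9017^2 - 7*3.9017 + 9 = 73.0277
Step 2: Evaluate g(x).
g(3.9017) = 3*3.9017 - 5 = 6.7051
Step 3: Compute Lagrangian.
L = 73.0277 + 11*6.7051 = 146.7838


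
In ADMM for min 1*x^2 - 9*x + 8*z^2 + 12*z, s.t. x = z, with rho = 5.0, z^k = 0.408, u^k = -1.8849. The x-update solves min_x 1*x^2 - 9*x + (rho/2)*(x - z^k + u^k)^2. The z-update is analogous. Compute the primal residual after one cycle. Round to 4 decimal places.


ADMM iteration with rho = 5.0, z^k = 0.408, u^k = -1.8849
Step 1: x-update.
Minimize 1*x^2 - 9*x + (5.0/2)*(x - 0.408 - 1.8849)^2
FOC: (2*1 + 5.0)*x = 9 + 5.0*(0.408 + 1.8849)
x^{k+1} = 2.9235
Step 2: z-update.
Minimize 8*z^2 + 12*z + (5.0/2)*(2.9235 - z - 1.8849)^2
FOC: (2*8 + 5.0)*z = -12 + 5.0*(2.9235 - 1.8849)
z^{k+1} = -0.3241
Step 3: u-update.
u^{k+1} = -1.8849 + 2.9235 + 0.3241 = 1.3627
Step 4: Primal residual = |2.9235 + 0.3241| = 3.2476


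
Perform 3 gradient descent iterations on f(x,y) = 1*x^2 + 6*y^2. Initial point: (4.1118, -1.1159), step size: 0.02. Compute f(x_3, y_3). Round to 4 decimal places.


Gradient descent on f(x,y) = 1*x^2 + 6*y^2.
Starting point: (4.1118, -1.1159), alpha = 0.02
Step 1: grad_x = 2*1*4.1118 = 8.2236, grad_y = 2*6*-1.1159 = -13.3908
  x_1 = 4.1118 - 0.02*8.2236 = 3.9473
  y_1 = -1.1159 - 0.02*-13.3908 = -0.8481
Step 2: grad_x = 2*1*3.9473 = 7.8947, grad_y = 2*6*-0.8481 = -10.177
  x_2 = 3.9473 - 0.02*7.8947 = 3.7894
  y_2 = -0.8481 - 0.02*-10.177 = -0.6445
Step 3: grad_x = 2*1*3.7894 = 7.5789, grad_y = 2*6*-0.6445 = -7.7345
  x_3 = 3.7894 - 0.02*7.5789 = 3.6379
  y_3 = -0.6445 - 0.02*-7.7345 = -0.4899
f(3.6379, -0.4899) = 1*3.6379^2 + 6*(-0.4899)^2 = 14.6737


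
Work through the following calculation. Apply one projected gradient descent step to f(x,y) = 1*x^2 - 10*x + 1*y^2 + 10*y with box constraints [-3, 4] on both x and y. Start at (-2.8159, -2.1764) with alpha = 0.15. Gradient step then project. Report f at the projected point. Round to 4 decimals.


Step 1: Compute gradient at (-2.8159, -2.1764).
grad_x = 2*1*-2.8159 - 10 = -15.6318
grad_y = 2*1*-2.1764 + 10 = 5.6472
Step 2: Gradient step.
x_raw = -2.8159 - 0.15*-15.6318 = -0.4711
y_raw = -2.1764 - 0.15*5.6472 = -3.0235
Step 3: Project onto [-3, 4].
x_proj = clip(-0.4711) = -0.4711
y_proj = clip(-3.0235) = -3.0
Step 4: Evaluate f.
f(-0.4711, -3.0) = -16.0667


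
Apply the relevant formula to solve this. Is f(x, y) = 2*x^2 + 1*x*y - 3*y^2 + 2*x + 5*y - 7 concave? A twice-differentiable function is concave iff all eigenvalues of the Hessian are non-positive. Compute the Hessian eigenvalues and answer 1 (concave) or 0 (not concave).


The Hessian of f(x,y) = 2*x^2 + 1*x*y - 3*y^2 + 2*x + 5*y - 7 is:
H = [[4, 1], [1, -6]]
Trace = 4 - 6 = -2
Determinant = 4*-6 - (1)^2 = -25
Discriminant = (-2)^2 - 4*-25 = 104.0
Eigenvalues: lambda_1 = -6.099, lambda_2 = 4.099
The function is not concave.

0


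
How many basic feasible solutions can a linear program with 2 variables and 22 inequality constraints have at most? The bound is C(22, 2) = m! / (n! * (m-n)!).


Each vertex corresponds to some choice of n active constraints out of m, so the number of vertices is at most C(m, n) = m! / (n!(m-n)!).
m = 22, n = 2
Numerator: 22 * 21
Denominator: 2! = 2
C(22, 2) = 231


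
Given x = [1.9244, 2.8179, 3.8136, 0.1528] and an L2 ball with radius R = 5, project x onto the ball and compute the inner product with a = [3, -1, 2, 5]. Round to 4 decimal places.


Step 1: Compute ||x|| (intermediates to 6 decimals).
||x|| = sqrt(1.9244^2 + 2.8179^2 + 3.8136^2 + 0.1528^2) = 5.119645
Step 2: Project.
Since ||x|| > R, scale = R/||x|| = 5/5.119645 = 0.97663, proj(x) = scale * x
proj(x) = [1.879427, 2.752046, 3.724476, 0.149229]
Step 3: Dot product.
a^T * proj(x) = 3*1.879427 - 1*2.752046 + 2*3.724476 + 5*0.149229 = 11.0813


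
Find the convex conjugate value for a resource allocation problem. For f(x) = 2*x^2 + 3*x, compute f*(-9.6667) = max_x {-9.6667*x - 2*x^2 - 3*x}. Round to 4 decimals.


f*(y) = sup_x {y*x - a*x^2 - b*x} = sup_x {(y-b)*x - a*x^2}
FOC: (y - b) - 2a*x = 0 => x* = (y - b)/(2a)
x* = (-9.6667 - 3)/(2*2) = -3.1667
f*(-9.6667) = (y-b)^2/(4a) = (-9.6667 - 3)^2/(4*2)
= 160.4453/8 = 20.0557


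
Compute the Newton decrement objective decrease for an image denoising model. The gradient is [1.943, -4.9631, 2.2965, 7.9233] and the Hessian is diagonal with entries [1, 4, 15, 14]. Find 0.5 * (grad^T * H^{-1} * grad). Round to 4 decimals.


Step 1: H is diagonal, so H^(-1) * g = [1.943, -1.2408, 0.1531, 0.566].
Step 2: g^T H^(-1) g = sum_i g_i^2 / H_ii
  = (1.943)^2/1 + (-4.9631)^2/4 + (2.2965)^2/15 + (7.9233)^2/14
  = 3.7752 + 6.1581 + 0.3516 + 4.4842 = 14.7691
Step 3: Objective decrease = 0.5 * g^T H^(-1) g = 7.3846


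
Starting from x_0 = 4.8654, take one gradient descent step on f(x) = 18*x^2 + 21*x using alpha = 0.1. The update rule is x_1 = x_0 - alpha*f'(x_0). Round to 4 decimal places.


We compute the gradient at x_0 and apply the update.
f'(x) = 36*x + 21
f'(4.8654) = 36*4.8654 + 21 = 196.1544
x_1 = 4.8654 - 0.1*196.1544 = -14.75


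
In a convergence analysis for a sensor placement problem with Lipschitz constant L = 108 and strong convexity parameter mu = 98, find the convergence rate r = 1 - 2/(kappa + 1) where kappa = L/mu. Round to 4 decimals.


Step 1: Compute the condition number.
kappa = L/mu = 108/98 = 1.102
Step 2: Compute the convergence rate.
r = 1 - 2/(kappa + 1) = 1 - 2*mu/(L + mu) = (L - mu)/(L + mu) = 10/206 = 0.0485


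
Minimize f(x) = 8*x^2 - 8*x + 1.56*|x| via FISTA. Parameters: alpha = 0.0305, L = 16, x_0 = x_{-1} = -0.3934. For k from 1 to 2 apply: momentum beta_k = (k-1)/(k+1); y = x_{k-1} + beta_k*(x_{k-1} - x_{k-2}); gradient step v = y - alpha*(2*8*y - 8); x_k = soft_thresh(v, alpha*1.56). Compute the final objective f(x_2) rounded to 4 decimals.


FISTA on f(x) = 8*x^2 - 8*x + 1.56*|x|
L = 16, alpha = 0.0305
Iteration 1: beta = 0.0, y = -0.3934 + 0.0*(-0.3934 + 0.3934) = -0.3934
  grad(y) = -14.2944, v = y - alpha*grad = 0.0426
  prox(v) = soft_thresh(0.0426, 0.0476) = 0.0
Iteration 2: beta = 0.3333, y = 0.0 + 0.3333*(0.0 + 0.3934) = 0.1311
  grad(y) = -5.9019, v = y - alpha*grad = 0.3111
  prox(v) = soft_thresh(0.3111, 0.0476) = 0.2636
f(x_2) = 8*0.2636^2 - 8*0.2636 + 1.56*|0.2636| = -1.1416


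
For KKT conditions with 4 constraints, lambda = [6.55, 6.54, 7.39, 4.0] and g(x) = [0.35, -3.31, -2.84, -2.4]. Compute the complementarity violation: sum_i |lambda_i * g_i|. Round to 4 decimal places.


KKT complementary slackness check:
lambda_1 * g_1 = 6.55 * 0.35 = 2.2925
lambda_2 * g_2 = 6.54 * -3.31 = -21.6474
lambda_3 * g_3 = 7.39 * -2.84 = -20.9876
lambda_4 * g_4 = 4.0 * -2.4 = -9.6
Total violation = 2.2925 + 21.6474 + 20.9876 + 9.6 = 54.5275


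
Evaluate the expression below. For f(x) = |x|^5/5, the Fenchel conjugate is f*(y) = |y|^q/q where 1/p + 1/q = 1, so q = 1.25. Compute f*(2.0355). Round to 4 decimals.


The conjugate exponent q satisfies 1/p + 1/q = 1.
p = 5, so q = 5/(5 - 1) = 1.25
|y|^q = 2.0355^1.25 = 2.4313
f*(2.0355) = 2.4313 / 1.25 = 1.945


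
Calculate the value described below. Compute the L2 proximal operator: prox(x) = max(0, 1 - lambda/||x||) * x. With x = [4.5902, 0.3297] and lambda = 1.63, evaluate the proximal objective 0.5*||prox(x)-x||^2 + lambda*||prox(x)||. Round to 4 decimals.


Step 1: Compute ||x||.
||x|| = 4.602
Step 2: Compute scaling factor.
scale = max(0, 1 - 1.63/4.602) = 0.6458
Step 3: prox(x) = [2.9644, 0.2129]
||prox(x)|| = 2.972
Step 4: Proximal objective.
0.5*||prox-x||^2 = 1.3285
lambda*||prox|| = 4.8444
Total = 6.1729


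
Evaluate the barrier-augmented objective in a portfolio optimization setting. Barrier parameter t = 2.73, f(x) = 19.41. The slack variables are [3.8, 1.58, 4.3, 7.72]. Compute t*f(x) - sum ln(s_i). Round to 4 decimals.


Step 1: Compute log-barrier.
ln values: [1.335, 0.4574, 1.4586, 2.0438]
phi = -(1.335 + 0.4574 + 1.4586 + 2.0438) = -5.2949
Step 2: Compute augmented objective.
t*f(x) = 2.73*19.41 = 52.9893
Total = 52.9893 - 5.2949 = 47.6944


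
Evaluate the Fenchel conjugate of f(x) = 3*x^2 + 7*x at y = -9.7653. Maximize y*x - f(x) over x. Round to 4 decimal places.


f*(y) = sup_x {y*x - a*x^2 - b*x} = sup_x {(y-b)*x - a*x^2}
FOC: (y - b) - 2a*x = 0 => x* = (y - b)/(2a)
x* = (-9.7653 - 7)/(2*3) = -2.7942
f*(-9.7653) = (y-b)^2/(4a) = (-9.7653 - 7)^2/(4*3)
= 281.0753/12 = 23.4229


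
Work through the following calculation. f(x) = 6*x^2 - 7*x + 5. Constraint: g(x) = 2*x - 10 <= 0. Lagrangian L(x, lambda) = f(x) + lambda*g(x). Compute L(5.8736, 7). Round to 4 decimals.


Step 1: Evaluate f(x).
f(5.8736) = 6*5.8736^2 - 7*5.8736 + 5 = 170.8799
Step 2: Evaluate g(x).
g(5.8736) = 2*5.8736 - 10 = 1.7472
Step 3: Compute Lagrangian.
L = 170.8799 + 7*1.7472 = 183.1103


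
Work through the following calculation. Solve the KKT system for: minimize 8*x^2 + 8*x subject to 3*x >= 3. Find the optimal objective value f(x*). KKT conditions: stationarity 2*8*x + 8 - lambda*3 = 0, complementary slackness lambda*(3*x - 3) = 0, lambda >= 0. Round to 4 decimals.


Step 1: Try lambda = 0 (constraint inactive).
x_unc = -8/(2*8) = -0.5
Check: 3*-0.5 = -1.5 < 3 -- violated!
Step 2: Constraint must be active: 3*x = 3
x* = 3/3 = 1.0
lambda = (2*8*1.0 + 8)/3 = 8.0
Step 3: Compute optimal value.
f(x*) = 8*1.0^2 + 8*1.0 = 16.0


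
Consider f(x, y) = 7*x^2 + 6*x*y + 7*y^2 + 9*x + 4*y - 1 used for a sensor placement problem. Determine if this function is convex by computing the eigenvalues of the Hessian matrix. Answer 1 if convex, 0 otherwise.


The Hessian of f(x,y) = 7*x^2 + 6*x*y + 7*y^2 + 9*x + 4*y - 1 is:
H = [[14, 6], [6, 14]]
Trace = 14 + 14 = 28
Determinant = 14*14 - (6)^2 = 160
Discriminant = (28)^2 - 4*160 = 144.0
Eigenvalues: lambda_1 = 8.0, lambda_2 = 20.0
The function is convex.

1


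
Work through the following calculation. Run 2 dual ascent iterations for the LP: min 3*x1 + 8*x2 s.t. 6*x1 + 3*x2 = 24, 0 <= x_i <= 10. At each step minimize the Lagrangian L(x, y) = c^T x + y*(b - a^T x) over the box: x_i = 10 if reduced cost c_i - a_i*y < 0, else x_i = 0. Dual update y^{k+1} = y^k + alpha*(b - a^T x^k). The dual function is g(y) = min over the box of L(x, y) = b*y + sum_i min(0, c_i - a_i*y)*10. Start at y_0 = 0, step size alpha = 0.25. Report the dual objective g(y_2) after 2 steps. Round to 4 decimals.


Dual ascent for LP: min 3*x1 + 8*x2, 6*x1 + 3*x2 = 24, 0 <= x_i <= 10
Step 1: y^k = 0.0, reduced costs: (3.0, 8.0)
  x^k = (0.0, 0.0), subgradient = b - a^T x = 24.0
  y^{k+1} = 0.0 + 0.25*24.0 = 6.0
Step 2: y^k = 6.0, reduced costs: (-33.0, -10.0)
  x^k = (10.0, 10.0), subgradient = b - a^T x = -66.0
  y^{k+1} = 6.0 + 0.25*-66.0 = -10.5
Dual objective at y_2 = -10.5: reduced costs (66.0, 39.5), box minimizer x = (0.0, 0.0)
g(y_2) = b*y + (c1 - a1*y)*x1 + (c2 - a2*y)*x2 = 24*(-10.5) + 66.0*0.0 + 39.5*0.0 = -252.0 + 0.0 + 0.0 = -252.0


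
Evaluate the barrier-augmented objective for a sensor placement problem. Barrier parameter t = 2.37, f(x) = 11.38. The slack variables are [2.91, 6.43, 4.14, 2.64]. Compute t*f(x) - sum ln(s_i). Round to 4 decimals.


Step 1: Compute log-barrier.
ln values: [1.0682, 1.861, 1.4207, 0.9708]
phi = -(1.0682 + 1.861 + 1.4207 + 0.9708) = -5.3206
Step 2: Compute augmented objective.
t*f(x) = 2.37*11.38 = 26.9706
Total = 26.9706 - 5.3206 = 21.65


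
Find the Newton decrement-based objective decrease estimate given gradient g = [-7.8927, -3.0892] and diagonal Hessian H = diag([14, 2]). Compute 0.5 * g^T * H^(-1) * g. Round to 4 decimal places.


Step 1: H is diagonal, so H^(-1) * g = [-0.5638, -1.5446].
Step 2: g^T H^(-1) g = sum_i g_i^2 / H_ii
  = (-7.8927)^2/14 + (-3.0892)^2/2
  = 4.4496 + 4.7716 = 9.2212
Step 3: Objective decrease = 0.5 * g^T H^(-1) g = 4.6106


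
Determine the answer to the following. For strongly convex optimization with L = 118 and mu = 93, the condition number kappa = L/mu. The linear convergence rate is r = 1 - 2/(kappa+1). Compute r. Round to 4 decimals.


Step 1: Compute the condition number.
kappa = L/mu = 118/93 = 1.2688
Step 2: Compute the convergence rate.
r = 1 - 2/(kappa + 1) = 1 - 2*mu/(L + mu) = (L - mu)/(L + mu) = 25/211 = 0.1185


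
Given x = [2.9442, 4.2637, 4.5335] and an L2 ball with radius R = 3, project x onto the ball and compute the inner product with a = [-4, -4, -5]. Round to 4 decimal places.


Step 1: Compute ||x|| (intermediates to 6 decimals).
||x|| = sqrt(2.9442^2 + 4.2637^2 + 4.5335^2) = 6.884771
Step 2: Project.
Since ||x|| > R, scale = R/||x|| = 3/6.884771 = 0.435744, proj(x) = scale * x
proj(x) = [1.282917, 1.857882, 1.975445]
Step 3: Dot product.
a^T * proj(x) = -4*1.282917 - 4*1.857882 - 5*1.975445 = -22.4404


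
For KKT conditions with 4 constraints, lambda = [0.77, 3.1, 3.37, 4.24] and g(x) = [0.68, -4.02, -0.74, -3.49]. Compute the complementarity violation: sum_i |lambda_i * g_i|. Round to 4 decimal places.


KKT complementary slackness check:
lambda_1 * g_1 = 0.77 * 0.68 = 0.5236
lambda_2 * g_2 = 3.1 * -4.02 = -12.462
lambda_3 * g_3 = 3.37 * -0.74 = -2.4938
lambda_4 * g_4 = 4.24 * -3.49 = -14.7976
Total violation = 0.5236 + 12.462 + 2.4938 + 14.7976 = 30.277


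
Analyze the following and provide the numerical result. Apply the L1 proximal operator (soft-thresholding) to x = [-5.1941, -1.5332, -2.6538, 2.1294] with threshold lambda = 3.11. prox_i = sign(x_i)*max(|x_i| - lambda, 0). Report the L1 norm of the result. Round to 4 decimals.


Soft-thresholding with lambda = 3.11:
prox(-5.1941) = sign(-5.1941)*max(|-5.1941| - 3.11, 0) = -2.0841
prox(-1.5332) = sign(-1.5332)*max(|-1.5332| - 3.11, 0) = 0.0
prox(-2.6538) = sign(-2.6538)*max(|-2.6538| - 3.11, 0) = 0.0
prox(2.1294) = sign(2.1294)*max(|2.1294| - 3.11, 0) = 0.0
prox(x) = [-2.0841, 0.0, 0.0, 0.0]
||prox(x)||_1 = 2.0841 + 0.0 + 0.0 + 0.0 = 2.0841


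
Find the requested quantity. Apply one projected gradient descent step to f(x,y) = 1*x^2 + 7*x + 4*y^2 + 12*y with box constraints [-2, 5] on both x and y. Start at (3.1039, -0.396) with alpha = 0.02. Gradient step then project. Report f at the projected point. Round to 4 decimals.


Step 1: Compute gradient at (3.1039, -0.396).
grad_x = 2*1*3.1039 + 7 = 13.2078
grad_y = 2*4*-0.396 + 12 = 8.832
Step 2: Gradient step.
x_raw = 3.1039 - 0.02*13.2078 = 2.8397
y_raw = -0.396 - 0.02*8.832 = -0.5726
Step 3: Project onto [-2, 5].
x_proj = clip(2.8397) = 2.8397
y_proj = clip(-0.5726) = -0.5726
Step 4: Evaluate f.
f(2.8397, -0.5726) = 22.3823


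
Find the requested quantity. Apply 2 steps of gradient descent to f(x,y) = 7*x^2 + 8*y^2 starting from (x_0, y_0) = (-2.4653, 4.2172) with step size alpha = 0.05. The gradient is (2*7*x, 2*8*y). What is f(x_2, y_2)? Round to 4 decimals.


Gradient descent on f(x,y) = 7*x^2 + 8*y^2.
Starting point: (-2.4653, 4.2172), alpha = 0.05
Step 1: grad_x = 2*7*-2.4653 = -34.5142, grad_y = 2*8*4.2172 = 67.4752
  x_1 = -2.4653 - 0.05*-34.5142 = -0.7396
  y_1 = 4.2172 - 0.05*67.4752 = 0.8434
Step 2: grad_x = 2*7*-0.7396 = -10.3543, grad_y = 2*8*0.8434 = 13.495
  x_2 = -0.7396 - 0.05*-10.3543 = -0.2219
  y_2 = 0.8434 - 0.05*13.495 = 0.1687
f(-0.2219, 0.1687) = 7*(-0.2219)^2 + 8*0.1687^2 = 0.5723


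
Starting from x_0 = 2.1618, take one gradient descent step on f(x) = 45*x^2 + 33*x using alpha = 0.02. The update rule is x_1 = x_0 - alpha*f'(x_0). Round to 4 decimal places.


We compute the gradient at x_0 and apply the update.
f'(x) = 90*x + 33
f'(2.1618) = 90*2.1618 + 33 = 227.562
x_1 = 2.1618 - 0.02*227.562 = -2.3894


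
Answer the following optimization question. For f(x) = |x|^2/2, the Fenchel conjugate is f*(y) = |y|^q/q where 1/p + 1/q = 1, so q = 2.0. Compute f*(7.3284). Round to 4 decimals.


The conjugate exponent q satisfies 1/p + 1/q = 1.
p = 2, so q = 2/(2 - 1) = 2.0
|y|^q = 7.3284^2.0 = 53.7054
f*(7.3284) = 53.7054 / 2.0 = 26.8527


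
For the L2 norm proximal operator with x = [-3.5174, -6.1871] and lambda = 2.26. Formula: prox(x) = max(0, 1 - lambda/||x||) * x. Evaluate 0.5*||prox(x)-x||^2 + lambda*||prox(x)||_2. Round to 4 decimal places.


Step 1: Compute ||x||.
||x|| = 7.117
Step 2: Compute scaling factor.
scale = max(0, 1 - 2.26/7.117) = 0.6825
Step 3: prox(x) = [-2.4005, -4.2224]
||prox(x)|| = 4.857
Step 4: Proximal objective.
0.5*||prox-x||^2 = 2.5538
lambda*||prox|| = 10.9768
Total = 13.5307


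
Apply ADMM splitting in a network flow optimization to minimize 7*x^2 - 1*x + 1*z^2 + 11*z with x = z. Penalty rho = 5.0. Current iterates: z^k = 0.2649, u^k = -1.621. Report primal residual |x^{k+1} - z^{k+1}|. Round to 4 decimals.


ADMM iteration with rho = 5.0, z^k = 0.2649, u^k = -1.621
Step 1: x-update.
Minimize 7*x^2 - 1*x + (5.0/2)*(x - 0.2649 - 1.621)^2
FOC: (2*7 + 5.0)*x = 1 + 5.0*(0.2649 + 1.621)
x^{k+1} = 0.5489
Step 2: z-update.
Minimize 1*z^2 + 11*z + (5.0/2)*(0.5489 - z - 1.621)^2
FOC: (2*1 + 5.0)*z = -11 + 5.0*(0.5489 - 1.621)
z^{k+1} = -2.3372
Step 3: u-update.
u^{k+1} = -1.621 + 0.5489 + 2.3372 = 1.2651
Step 4: Primal residual = |0.5489 + 2.3372| = 2.8861


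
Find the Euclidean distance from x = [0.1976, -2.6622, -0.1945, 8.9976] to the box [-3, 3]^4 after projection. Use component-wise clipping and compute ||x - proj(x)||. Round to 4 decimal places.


Project each component onto [-3, 3].
clip(0.1976) = 0.1976, clip(-2.6622) = -2.6622, clip(-0.1945) = -0.1945, clip(8.9976) = 3.0
Projection = [0.1976, -2.6622, -0.1945, 3.0]
Squared diffs: [0.0, 0.0, 0.0, 35.9712]
Distance = sqrt(35.9712) = 5.9976


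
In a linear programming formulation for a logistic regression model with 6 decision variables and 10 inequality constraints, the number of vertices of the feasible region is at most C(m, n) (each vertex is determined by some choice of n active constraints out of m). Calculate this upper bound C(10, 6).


Each vertex corresponds to some choice of n active constraints out of m, so the number of vertices is at most C(m, n) = m! / (n!(m-n)!).
m = 10, n = 6
Numerator: 10 * 9 * 8 * 7 * 6 * 5
Denominator: 6! = 720
C(10, 6) = 210


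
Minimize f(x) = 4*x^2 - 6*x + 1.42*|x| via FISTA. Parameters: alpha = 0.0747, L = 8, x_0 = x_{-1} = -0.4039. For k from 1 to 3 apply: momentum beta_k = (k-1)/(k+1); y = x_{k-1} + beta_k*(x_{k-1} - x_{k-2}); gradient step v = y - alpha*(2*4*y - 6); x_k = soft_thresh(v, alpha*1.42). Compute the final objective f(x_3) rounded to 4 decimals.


FISTA on f(x) = 4*x^2 - 6*x + 1.42*|x|
L = 8, alpha = 0.0747
Iteration 1: beta = 0.0, y = -0.4039 + 0.0*(-0.4039 + 0.4039) = -0.4039
  grad(y) = -9.2312, v = y - alpha*grad = 0.2857
  prox(v) = soft_thresh(0.2857, 0.1061) = 0.1796
Iteration 2: beta = 0.3333, y = 0.1796 + 0.3333*(0.1796 + 0.4039) = 0.3741
  grad(y) = -3.0072, v = y - alpha*grad = 0.5987
  prox(v) = soft_thresh(0.5987, 0.1061) = 0.4927
Iteration 3: beta = 0.5, y = 0.4927 + 0.5*(0.4927 - 0.1796) = 0.6492
  grad(y) = -0.8064, v = y - alpha*grad = 0.7094
  prox(v) = soft_thresh(0.7094, 0.1061) = 0.6034
f(x_3) = 4*0.6034^2 - 6*0.6034 + 1.42*|0.6034| = -1.3072


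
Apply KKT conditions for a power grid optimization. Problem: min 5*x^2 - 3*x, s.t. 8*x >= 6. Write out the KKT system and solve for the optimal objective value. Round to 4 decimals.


Step 1: Try lambda = 0 (constraint inactive).
x_unc = 3/(2*5) = 0.3
Check: 8*0.3 = 2.4 < 6 -- violated!
Step 2: Constraint must be active: 8*x = 6
x* = 6/8 = 0.75
lambda = (2*5*0.75 - 3)/8 = 0.5625
Step 3: Compute optimal value.
f(x*) = 5*0.75^2 - 3*0.75 = 0.5625


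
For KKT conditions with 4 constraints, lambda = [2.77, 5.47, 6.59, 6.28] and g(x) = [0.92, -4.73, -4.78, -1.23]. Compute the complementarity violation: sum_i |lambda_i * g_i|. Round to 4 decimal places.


KKT complementary slackness check:
lambda_1 * g_1 = 2.77 * 0.92 = 2.5484
lambda_2 * g_2 = 5.47 * -4.73 = -25.8731
lambda_3 * g_3 = 6.59 * -4.78 = -31.5002
lambda_4 * g_4 = 6.28 * -1.23 = -7.7244
Total violation = 2.5484 + 25.8731 + 31.5002 + 7.7244 = 67.6461


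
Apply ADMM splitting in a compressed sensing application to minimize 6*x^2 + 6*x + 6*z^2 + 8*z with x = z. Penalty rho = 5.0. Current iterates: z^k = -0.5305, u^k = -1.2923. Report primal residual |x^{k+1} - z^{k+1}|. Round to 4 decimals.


ADMM iteration with rho = 5.0, z^k = -0.5305, u^k = -1.2923
Step 1: x-update.
Minimize 6*x^2 + 6*x + (5.0/2)*(x + 0.5305 - 1.2923)^2
FOC: (2*6 + 5.0)*x = -6 + 5.0*(-0.5305 + 1.2923)
x^{k+1} = -0.1289
Step 2: z-update.
Minimize 6*z^2 + 8*z + (5.0/2)*(-0.1289 - z - 1.2923)^2
FOC: (2*6 + 5.0)*z = -8 + 5.0*(-0.1289 - 1.2923)
z^{k+1} = -0.8886
Step 3: u-update.
u^{k+1} = -1.2923 - 0.1289 + 0.8886 = -0.5326
Step 4: Primal residual = |-0.1289 + 0.8886| = 0.7597


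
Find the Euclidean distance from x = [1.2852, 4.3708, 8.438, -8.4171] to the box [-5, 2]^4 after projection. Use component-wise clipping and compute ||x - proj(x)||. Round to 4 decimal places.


Project each component onto [-5, 2].
clip(1.2852) = 1.2852, clip(4.3708) = 2.0, clip(8.438) = 2.0, clip(-8.4171) = -5.0
Projection = [1.2852, 2.0, 2.0, -5.0]
Squared diffs: [0.0, 5.6207, 41.4478, 11.6766]
Distance = sqrt(58.7451) = 7.6645


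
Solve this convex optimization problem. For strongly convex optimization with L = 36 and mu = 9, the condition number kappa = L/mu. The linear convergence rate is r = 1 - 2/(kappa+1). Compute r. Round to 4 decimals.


Step 1: Compute the condition number.
kappa = L/mu = 36/9 = 4.0
Step 2: Compute the convergence rate.
r = 1 - 2/(kappa + 1) = 1 - 2*mu/(L + mu) = (L - mu)/(L + mu) = 27/45 = 0.6


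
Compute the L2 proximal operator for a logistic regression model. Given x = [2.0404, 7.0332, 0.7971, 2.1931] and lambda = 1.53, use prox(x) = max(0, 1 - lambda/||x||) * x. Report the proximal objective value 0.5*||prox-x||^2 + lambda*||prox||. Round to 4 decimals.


Step 1: Compute ||x||.
||x|| = 7.686
Step 2: Compute scaling factor.
scale = max(0, 1 - 1.53/7.686) = 0.8009
Step 3: prox(x) = [1.6342, 5.6331, 0.6384, 1.7565]
||prox(x)|| = 6.156
Step 4: Proximal objective.
0.5*||prox-x||^2 = 1.1705
lambda*||prox|| = 9.4187
Total = 10.5891


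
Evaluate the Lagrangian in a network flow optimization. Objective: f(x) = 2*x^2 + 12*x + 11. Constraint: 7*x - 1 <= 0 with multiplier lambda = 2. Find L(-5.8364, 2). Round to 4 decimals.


Step 1: Evaluate f(x).
f(-5.8364) = 2*(-5.8364)^2 + 12*(-5.8364) + 11 = 9.0903
Step 2: Evaluate g(x).
g(-5.8364) = 7*-5.8364 - 1 = -41.8548
Step 3: Compute Lagrangian.
L = 9.0903 + 2*-41.8548 = -74.6193


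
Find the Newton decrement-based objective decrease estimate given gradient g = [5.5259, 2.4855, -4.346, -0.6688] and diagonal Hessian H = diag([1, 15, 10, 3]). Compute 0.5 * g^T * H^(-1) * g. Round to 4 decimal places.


Step 1: H is diagonal, so H^(-1) * g = [5.5259, 0.1657, -0.4346, -0.2229].
Step 2: g^T H^(-1) g = sum_i g_i^2 / H_ii
  = (5.5259)^2/1 + (2.4855)^2/15 + (-4.346)^2/10 + (-0.6688)^2/3
  = 30.5356 + 0.4118 + 1.8888 + 0.1491 = 32.9853
Step 3: Objective decrease = 0.5 * g^T H^(-1) g = 16.4926


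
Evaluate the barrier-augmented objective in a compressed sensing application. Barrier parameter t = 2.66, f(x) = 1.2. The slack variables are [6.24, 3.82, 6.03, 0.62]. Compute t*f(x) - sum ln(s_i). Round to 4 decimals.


Step 1: Compute log-barrier.
ln values: [1.831, 1.3403, 1.7967, -0.478]
phi = -(1.831 + 1.3403 + 1.7967 - 0.478) = -4.4899
Step 2: Compute augmented objective.
t*f(x) = 2.66*1.2 = 3.192
Total = 3.192 - 4.4899 = -1.2979


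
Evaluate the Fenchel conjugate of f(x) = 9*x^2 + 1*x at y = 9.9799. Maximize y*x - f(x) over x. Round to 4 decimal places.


f*(y) = sup_x {y*x - a*x^2 - b*x} = sup_x {(y-b)*x - a*x^2}
FOC: (y - b) - 2a*x = 0 => x* = (y - b)/(2a)
x* = (9.9799 - 1)/(2*9) = 0.4989
f*(9.9799) = (y-b)^2/(4a) = (9.9799 - 1)^2/(4*9)
= 80.6386/36 = 2.24


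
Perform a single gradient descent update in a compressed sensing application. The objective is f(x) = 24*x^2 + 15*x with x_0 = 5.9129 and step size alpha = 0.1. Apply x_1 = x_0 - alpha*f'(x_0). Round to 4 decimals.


We compute the gradient at x_0 and apply the update.
f'(x) = 48*x + 15
f'(5.9129) = 48*5.9129 + 15 = 298.8192
x_1 = 5.9129 - 0.1*298.8192 = -23.969


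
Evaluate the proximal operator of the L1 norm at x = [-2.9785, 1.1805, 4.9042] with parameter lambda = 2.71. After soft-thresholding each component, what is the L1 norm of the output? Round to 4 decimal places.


Soft-thresholding with lambda = 2.71:
prox(-2.9785) = sign(-2.9785)*max(|-2.9785| - 2.71, 0) = -0.2685
prox(1.1805) = sign(1.1805)*max(|1.1805| - 2.71, 0) = 0.0
prox(4.9042) = sign(4.9042)*max(|4.9042| - 2.71, 0) = 2.1942
prox(x) = [-0.2685, 0.0, 2.1942]
||prox(x)||_1 = 0.2685 + 0.0 + 2.1942 = 2.4627


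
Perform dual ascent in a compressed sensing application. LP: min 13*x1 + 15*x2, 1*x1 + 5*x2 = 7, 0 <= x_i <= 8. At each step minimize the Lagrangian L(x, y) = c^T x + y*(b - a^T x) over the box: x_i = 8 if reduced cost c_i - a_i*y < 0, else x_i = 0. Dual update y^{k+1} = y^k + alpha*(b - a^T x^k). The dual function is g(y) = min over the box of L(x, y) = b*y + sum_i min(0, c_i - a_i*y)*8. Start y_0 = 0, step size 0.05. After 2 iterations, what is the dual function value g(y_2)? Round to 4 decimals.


Dual ascent for LP: min 13*x1 + 15*x2, 1*x1 + 5*x2 = 7, 0 <= x_i <= 8
Step 1: y^k = 0.0, reduced costs: (13.0, 15.0)
  x^k = (0.0, 0.0), subgradient = b - a^T x = 7.0
  y^{k+1} = 0.0 + 0.05*7.0 = 0.35
Step 2: y^k = 0.35, reduced costs: (12.65, 13.25)
  x^k = (0.0, 0.0), subgradient = b - a^T x = 7.0
  y^{k+1} = 0.35 + 0.05*7.0 = 0.7
Dual objective at y_2 = 0.7: reduced costs (12.3, 11.5), box minimizer x = (0.0, 0.0)
g(y_2) = b*y + (c1 - a1*y)*x1 + (c2 - a2*y)*x2 = 7*0.7 + 12.3*0.0 + 11.5*0.0 = 4.9 + 0.0 + 0.0 = 4.9
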